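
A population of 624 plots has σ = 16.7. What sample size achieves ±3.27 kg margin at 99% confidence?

Without FPC: n₀ = (2.576×16.7/3.27)² = 173.073. With FPC: n = n₀N/(n₀+N-1) = 135.7 → n = 136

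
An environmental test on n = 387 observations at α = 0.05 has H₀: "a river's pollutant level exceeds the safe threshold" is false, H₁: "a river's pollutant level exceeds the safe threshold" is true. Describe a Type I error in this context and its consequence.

Type I error: rejecting H₀ when it is true — concluding that a river's pollutant level exceeds the safe threshold when in fact it is not. Consequence: shutting down a compliant factory unnecessarily.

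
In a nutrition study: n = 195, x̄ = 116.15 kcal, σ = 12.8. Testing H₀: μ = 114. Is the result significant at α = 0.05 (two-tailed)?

z = (116.15 - 114)/(12.8/√195) = 2.346. Since |z| > 1.96, significant at α = 0.05.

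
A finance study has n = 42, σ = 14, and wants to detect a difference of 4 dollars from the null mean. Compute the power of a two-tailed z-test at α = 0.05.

SE = σ/√n = 14/√42 = 2.16. Non-centrality λ = d/SE = 4/2.16 = 1.852. Power ≈ Φ(λ - z_{α/2}) = Φ(1.852 - 1.96) = Φ(-0.108) = 0.457.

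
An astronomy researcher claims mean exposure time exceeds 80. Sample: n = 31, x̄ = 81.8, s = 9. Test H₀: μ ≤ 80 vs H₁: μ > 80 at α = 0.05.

t = (81.8 - 80)/(9/√31) = 1.114, df = 30. Critical t = 1.697. Fail to reject H₀.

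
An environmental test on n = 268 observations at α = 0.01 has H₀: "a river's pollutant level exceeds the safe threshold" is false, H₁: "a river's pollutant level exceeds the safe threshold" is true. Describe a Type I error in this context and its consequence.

Type I error: rejecting H₀ when it is true — concluding that a river's pollutant level exceeds the safe threshold when in fact it is not. Consequence: shutting down a compliant factory unnecessarily.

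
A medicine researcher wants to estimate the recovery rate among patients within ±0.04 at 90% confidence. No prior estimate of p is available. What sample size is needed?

Conservative approach: use p = 0.5 (maximizes p(1-p) = 0.25). n = z²(0.25)/E² = 1.645²×0.25/0.04² = 422.8 → n = 423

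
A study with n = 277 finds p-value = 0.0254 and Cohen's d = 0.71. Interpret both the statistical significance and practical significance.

Statistically significant (p = 0.0254 < 0.05). Cohen's d = 0.71 indicates a medium effect size. Both statistical and practical significance should be considered.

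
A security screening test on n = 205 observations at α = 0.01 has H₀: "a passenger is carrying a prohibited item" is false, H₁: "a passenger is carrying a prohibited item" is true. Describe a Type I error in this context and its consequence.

Type I error: rejecting H₀ when it is true — concluding that a passenger is carrying a prohibited item when in fact it is not. Consequence: detaining an innocent passenger — delay and inconvenience.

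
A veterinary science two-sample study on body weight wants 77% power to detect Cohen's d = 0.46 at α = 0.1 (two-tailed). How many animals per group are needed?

z_{α/2} = 1.645, z_β = Φ⁻¹(0.77) = 0.739. For small effect (d = 0.46): n per group = 2(z_{α/2} + z_β)²/d² = 2(1.645 + 0.739)²/0.46² = 53.7 → 54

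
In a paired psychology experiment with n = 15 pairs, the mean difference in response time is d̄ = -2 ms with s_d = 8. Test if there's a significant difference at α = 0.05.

t = d̄/(s_d/√n) = -2/(8/√15) = -0.968. df = 14, critical t = ±2.145. Fail to reject H₀.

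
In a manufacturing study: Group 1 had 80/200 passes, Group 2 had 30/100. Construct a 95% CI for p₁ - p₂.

p̂₁ = 0.4, p̂₂ = 0.3. Difference = 0.1. CI = (-0.013, 0.213)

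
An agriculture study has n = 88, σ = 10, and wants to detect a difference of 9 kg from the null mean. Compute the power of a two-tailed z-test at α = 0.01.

SE = σ/√n = 10/√88 = 1.066. Non-centrality λ = d/SE = 9/1.066 = 8.443. Power ≈ Φ(λ - z_{α/2}) = Φ(8.443 - 2.576) = Φ(5.867) = 1.0.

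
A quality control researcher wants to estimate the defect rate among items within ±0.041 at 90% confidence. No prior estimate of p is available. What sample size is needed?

Conservative approach: use p = 0.5 (maximizes p(1-p) = 0.25). n = z²(0.25)/E² = 1.645²×0.25/0.041² = 402.4 → n = 403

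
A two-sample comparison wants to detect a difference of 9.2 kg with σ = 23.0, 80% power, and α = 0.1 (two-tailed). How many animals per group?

n per group = 2(z_α/2 + z_β)²σ²/d² = 2×(1.645 + 0.84)²×23.0²/9.2² = 77.2 → n = 78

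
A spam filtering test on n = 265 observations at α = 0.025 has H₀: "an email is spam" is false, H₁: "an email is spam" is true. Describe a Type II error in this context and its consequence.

Type II error: failing to reject H₀ when it is false — concluding that an email is spam is not supported when in fact it is. Consequence: a spam email lands in the inbox.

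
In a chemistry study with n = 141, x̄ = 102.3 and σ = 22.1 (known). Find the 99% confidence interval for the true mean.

CI = x̄ ± z*(σ/√n) = 102.3 ± 2.576(22.1/√141) = 102.3 ± 4.79 = (97.51, 107.09)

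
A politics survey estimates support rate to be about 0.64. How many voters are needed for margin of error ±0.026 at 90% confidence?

n = z²p(1-p)/E² = 1.645²×0.64×0.36/0.026² = 922.3 → n = 923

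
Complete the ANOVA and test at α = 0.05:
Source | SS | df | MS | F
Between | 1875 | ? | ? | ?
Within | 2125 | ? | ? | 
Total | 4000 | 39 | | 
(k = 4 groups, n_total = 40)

df_between = 3, df_within = 36. MS_between = 625.0, MS_within = 59.03. F = 10.588, F_crit ≈ 2.866. Reject H₀.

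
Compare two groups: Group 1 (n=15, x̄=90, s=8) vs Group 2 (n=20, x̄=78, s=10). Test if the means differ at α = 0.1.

Pooled sp = 9.2. t = 3.817, df = 33. Critical t = ±1.692. Reject H₀.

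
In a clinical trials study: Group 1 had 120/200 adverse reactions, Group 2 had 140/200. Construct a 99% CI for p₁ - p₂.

p̂₁ = 0.6, p̂₂ = 0.7. Difference = -0.1. CI = (-0.222, 0.022)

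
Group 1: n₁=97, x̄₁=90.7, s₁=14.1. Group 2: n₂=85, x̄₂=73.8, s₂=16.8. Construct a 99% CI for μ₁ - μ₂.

Difference = 16.9. SE = √(14.1²/97 + 16.8²/85) = 2.317. CI = (10.93, 22.87)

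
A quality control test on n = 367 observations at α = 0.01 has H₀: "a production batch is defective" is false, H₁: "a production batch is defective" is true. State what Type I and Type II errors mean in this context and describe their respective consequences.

Type I (false positive): concluding that a production batch is defective when it is not — scrapping a good batch — wasted material and cost for no reason. Type II (false negative): failing to conclude that a production batch is defective when it is — shipping a defective batch — faulty products reach customers. Which is costlier depends on domain priorities and is a judgement call rather than a statistical fact.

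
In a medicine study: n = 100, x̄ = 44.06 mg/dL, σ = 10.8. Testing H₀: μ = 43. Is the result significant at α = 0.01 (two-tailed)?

z = (44.06 - 43)/(10.8/√100) = 0.981. Since |z| ≤ 2.576, not significant at α = 0.01.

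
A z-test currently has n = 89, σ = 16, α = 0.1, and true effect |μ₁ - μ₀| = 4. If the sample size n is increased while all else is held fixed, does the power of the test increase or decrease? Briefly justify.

Power increases: a larger n shrinks the standard error σ/√n, moving the sampling distribution under H₁ further from the critical value.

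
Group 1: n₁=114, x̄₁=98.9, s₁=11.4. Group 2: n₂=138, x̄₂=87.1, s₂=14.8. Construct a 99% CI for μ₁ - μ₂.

Difference = 11.8. SE = √(11.4²/114 + 14.8²/138) = 1.651. CI = (7.55, 16.05)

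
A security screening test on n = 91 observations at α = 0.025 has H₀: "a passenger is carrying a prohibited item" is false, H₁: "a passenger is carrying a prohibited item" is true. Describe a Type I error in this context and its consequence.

Type I error: rejecting H₀ when it is true — concluding that a passenger is carrying a prohibited item when in fact it is not. Consequence: detaining an innocent passenger — delay and inconvenience.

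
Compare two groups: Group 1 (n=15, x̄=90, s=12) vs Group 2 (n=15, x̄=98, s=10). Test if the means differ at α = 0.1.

Pooled sp = 11.05. t = -1.984, df = 28. Critical t = ±1.701. Reject H₀.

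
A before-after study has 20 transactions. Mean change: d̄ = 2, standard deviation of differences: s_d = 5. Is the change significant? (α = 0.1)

t = d̄/(s_d/√n) = 2/(5/√20) = 1.789. df = 19, critical t = ±1.729. Reject H₀.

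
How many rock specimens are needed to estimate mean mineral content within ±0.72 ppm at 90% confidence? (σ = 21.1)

n = (z*σ/E)² = (1.645×21.1/0.72)² = 2324.0 → n = 2324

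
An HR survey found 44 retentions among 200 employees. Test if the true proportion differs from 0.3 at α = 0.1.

p̂ = 0.22, p₀ = 0.3. z = (p̂ - p₀)/√(p₀(1-p₀)/n) = -2.469. Critical: ±1.645. Reject H₀.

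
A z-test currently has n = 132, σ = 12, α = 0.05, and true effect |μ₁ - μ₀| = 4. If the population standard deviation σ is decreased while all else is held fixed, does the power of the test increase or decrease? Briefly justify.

Power increases: a smaller σ shrinks the standard error σ/√n, moving the sampling distribution under H₁ further from the critical value.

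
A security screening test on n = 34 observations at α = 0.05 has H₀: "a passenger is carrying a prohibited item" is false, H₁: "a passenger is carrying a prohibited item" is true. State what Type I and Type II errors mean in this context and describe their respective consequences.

Type I (false positive): concluding that a passenger is carrying a prohibited item when it is not — detaining an innocent passenger — delay and inconvenience. Type II (false negative): failing to conclude that a passenger is carrying a prohibited item when it is — letting a prohibited item through — security breach. Which is costlier depends on domain priorities and is a judgement call rather than a statistical fact.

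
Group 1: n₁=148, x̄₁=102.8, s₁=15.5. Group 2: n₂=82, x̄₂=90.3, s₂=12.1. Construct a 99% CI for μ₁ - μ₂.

Difference = 12.5. SE = √(15.5²/148 + 12.1²/82) = 1.846. CI = (7.74, 17.26)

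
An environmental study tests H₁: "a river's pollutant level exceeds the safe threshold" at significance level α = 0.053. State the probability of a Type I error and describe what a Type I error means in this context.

P(Type I error) = α = 0.053. A Type I error is rejecting H₀ when H₀ is actually true (false positive) — here, concluding that a river's pollutant level exceeds the safe threshold when in fact this is not the case. Consequence: shutting down a compliant factory unnecessarily.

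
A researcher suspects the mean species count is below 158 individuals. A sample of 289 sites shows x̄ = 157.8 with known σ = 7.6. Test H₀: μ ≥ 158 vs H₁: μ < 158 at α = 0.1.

z = -0.447. Critical value: -1.28. Fail to reject H₀.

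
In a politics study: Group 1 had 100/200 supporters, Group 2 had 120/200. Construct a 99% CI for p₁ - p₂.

p̂₁ = 0.5, p̂₂ = 0.6. Difference = -0.1. CI = (-0.228, 0.028)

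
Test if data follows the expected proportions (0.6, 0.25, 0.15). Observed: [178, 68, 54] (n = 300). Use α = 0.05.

Expected: [180.0, 75.0, 45.0]. χ² = 2.476. df = 2, critical = 5.991. Fail to reject H₀.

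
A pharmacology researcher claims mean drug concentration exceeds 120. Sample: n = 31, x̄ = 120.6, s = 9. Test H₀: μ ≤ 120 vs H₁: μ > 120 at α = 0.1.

t = (120.6 - 120)/(9/√31) = 0.371, df = 30. Critical t = 1.31. Fail to reject H₀.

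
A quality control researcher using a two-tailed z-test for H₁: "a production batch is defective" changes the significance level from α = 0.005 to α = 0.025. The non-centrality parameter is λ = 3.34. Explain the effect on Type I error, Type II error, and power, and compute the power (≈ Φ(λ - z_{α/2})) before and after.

Increasing α from 0.005 to 0.025:
• Type I error rate increases (α is the Type I rate by definition).
• Critical value moves from z_{α/2} = 2.807 to 2.241, so power = Φ(λ - z_{α/2}) goes from Φ(3.34 - 2.807) = 0.703 to Φ(3.34 - 2.241) = 0.864.
• Type II error rate β = 1 - power therefore decreases (0.297 → 0.136).
Appropriate when false negatives are costly — here, shipping a defective batch — faulty products reach customers.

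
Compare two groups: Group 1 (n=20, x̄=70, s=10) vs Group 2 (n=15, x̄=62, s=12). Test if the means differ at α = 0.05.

Pooled sp = 10.89. t = 2.15, df = 33. Critical t = ±2.035. Reject H₀.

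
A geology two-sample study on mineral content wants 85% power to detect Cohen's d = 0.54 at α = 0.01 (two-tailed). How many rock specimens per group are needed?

z_{α/2} = 2.576, z_β = Φ⁻¹(0.85) = 1.036. For medium effect (d = 0.54): n per group = 2(z_{α/2} + z_β)²/d² = 2(2.576 + 1.036)²/0.54² = 89.5 → 90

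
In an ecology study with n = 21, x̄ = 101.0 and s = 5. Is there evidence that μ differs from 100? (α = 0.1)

t = (x̄ - μ₀)/(s/√n) = (101.0 - 100)/(5/√21) = 0.917. df = 20, critical t = ±1.725. Fail to reject H₀.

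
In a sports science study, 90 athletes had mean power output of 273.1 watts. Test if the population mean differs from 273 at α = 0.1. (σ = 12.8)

z = (x̄ - μ₀)/(σ/√n) = (273.1 - 273)/(12.8/√90) = 0.074. Critical value: ±1.645. Since |0.074| ≤ 1.645, Fail to reject H₀.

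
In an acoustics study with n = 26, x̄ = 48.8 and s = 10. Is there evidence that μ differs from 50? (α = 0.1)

t = (x̄ - μ₀)/(s/√n) = (48.8 - 50)/(10/√26) = -0.612. df = 25, critical t = ±1.708. Fail to reject H₀.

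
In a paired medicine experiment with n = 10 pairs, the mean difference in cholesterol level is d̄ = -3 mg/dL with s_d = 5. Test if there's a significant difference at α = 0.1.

t = d̄/(s_d/√n) = -3/(5/√10) = -1.897. df = 9, critical t = ±1.833. Reject H₀.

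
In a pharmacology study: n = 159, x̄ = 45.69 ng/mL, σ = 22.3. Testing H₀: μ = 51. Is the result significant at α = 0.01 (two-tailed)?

z = (45.69 - 51)/(22.3/√159) = -3.003. Since |z| > 2.576, significant at α = 0.01.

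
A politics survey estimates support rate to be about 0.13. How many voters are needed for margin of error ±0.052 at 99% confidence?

n = z²p(1-p)/E² = 2.576²×0.13×0.87/0.052² = 277.6 → n = 278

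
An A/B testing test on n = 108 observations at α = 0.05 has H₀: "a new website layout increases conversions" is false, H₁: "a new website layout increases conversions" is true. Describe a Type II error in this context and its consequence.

Type II error: failing to reject H₀ when it is false — concluding that a new website layout increases conversions is not supported when in fact it is. Consequence: discarding a layout that would have improved conversions — lost revenue.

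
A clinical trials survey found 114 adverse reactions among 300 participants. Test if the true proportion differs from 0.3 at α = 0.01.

p̂ = 0.38, p₀ = 0.3. z = (p̂ - p₀)/√(p₀(1-p₀)/n) = 3.024. Critical: ±2.576. Reject H₀.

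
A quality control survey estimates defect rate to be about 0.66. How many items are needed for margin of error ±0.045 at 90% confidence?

n = z²p(1-p)/E² = 1.645²×0.66×0.34/0.045² = 299.9 → n = 300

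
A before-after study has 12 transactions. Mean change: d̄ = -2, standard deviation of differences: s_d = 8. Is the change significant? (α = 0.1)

t = d̄/(s_d/√n) = -2/(8/√12) = -0.866. df = 11, critical t = ±1.796. Fail to reject H₀.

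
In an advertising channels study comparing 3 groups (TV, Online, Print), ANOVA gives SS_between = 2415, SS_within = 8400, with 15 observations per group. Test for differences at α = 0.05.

df_between = 2, df_within = 42. F = MS_between/MS_within = 1207.5/200.0 = 6.037. F_crit ≈ 3.22. Reject H₀. At least one mean differs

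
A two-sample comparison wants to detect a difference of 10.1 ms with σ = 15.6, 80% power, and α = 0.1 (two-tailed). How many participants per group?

n per group = 2(z_α/2 + z_β)²σ²/d² = 2×(1.645 + 0.84)²×15.6²/10.1² = 29.5 → n = 30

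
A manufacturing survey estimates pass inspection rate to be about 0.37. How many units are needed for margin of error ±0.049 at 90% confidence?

n = z²p(1-p)/E² = 1.645²×0.37×0.63/0.049² = 262.7 → n = 263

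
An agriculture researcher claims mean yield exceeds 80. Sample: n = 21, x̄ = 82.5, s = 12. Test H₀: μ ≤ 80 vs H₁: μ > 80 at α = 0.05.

t = (82.5 - 80)/(12/√21) = 0.955, df = 20. Critical t = 1.725. Fail to reject H₀.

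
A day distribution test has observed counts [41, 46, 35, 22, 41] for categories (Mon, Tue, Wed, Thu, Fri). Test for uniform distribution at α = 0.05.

Expected = 37 each. χ² = Σ(O-E)²/E = 9.243. df = 4, critical value = 9.488. Fail to reject H₀.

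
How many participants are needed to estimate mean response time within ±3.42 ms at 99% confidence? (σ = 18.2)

n = (z*σ/E)² = (2.576×18.2/3.42)² = 187.9 → n = 188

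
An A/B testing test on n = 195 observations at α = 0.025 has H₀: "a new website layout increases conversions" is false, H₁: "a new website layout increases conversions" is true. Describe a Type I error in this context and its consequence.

Type I error: rejecting H₀ when it is true — concluding that a new website layout increases conversions when in fact it is not. Consequence: rolling out a layout that doesn't actually help — wasted engineering effort.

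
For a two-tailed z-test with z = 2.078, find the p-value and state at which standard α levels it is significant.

p = 2·P(Z > |2.078|) = 2·(1 - Φ(2.078)) ≈ 0.0377. Significant at α = 0.1; Significant at α = 0.05.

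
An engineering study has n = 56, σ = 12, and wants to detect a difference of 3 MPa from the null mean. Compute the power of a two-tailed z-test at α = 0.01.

SE = σ/√n = 12/√56 = 1.604. Non-centrality λ = d/SE = 3/1.604 = 1.871. Power ≈ Φ(λ - z_{α/2}) = Φ(1.871 - 2.576) = Φ(-0.705) = 0.24.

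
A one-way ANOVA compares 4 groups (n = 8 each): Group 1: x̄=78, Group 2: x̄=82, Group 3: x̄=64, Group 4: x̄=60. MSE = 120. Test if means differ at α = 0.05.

Grand mean = 71.0. SS_between = 2720.0, MS_between = 906.67. F = 7.556, F_crit ≈ 2.947. Reject H₀.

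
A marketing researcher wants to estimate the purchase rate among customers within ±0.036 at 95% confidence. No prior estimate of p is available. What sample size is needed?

Conservative approach: use p = 0.5 (maximizes p(1-p) = 0.25). n = z²(0.25)/E² = 1.96²×0.25/0.036² = 741.05 → n = 742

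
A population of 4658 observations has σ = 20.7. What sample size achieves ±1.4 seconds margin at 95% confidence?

Without FPC: n₀ = (1.96×20.7/1.4)² = 839.84. With FPC: n = n₀N/(n₀+N-1) = 711.7 → n = 712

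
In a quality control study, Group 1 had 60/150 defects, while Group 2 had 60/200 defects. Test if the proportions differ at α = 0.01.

p̂₁ = 0.4, p̂₂ = 0.3, pooled p̂ = 0.343. z = 1.95. Critical: ±2.576. Fail to reject H₀.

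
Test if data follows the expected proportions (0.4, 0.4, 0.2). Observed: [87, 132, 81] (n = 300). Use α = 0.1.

Expected: [120.0, 120.0, 60.0]. χ² = 17.625. df = 2, critical = 4.605. Reject H₀.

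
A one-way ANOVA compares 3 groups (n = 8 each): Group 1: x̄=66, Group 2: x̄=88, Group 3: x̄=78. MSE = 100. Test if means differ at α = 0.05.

Grand mean = 77.33. SS_between = 1941.33, MS_between = 970.67. F = 9.707, F_crit ≈ 3.467. Reject H₀.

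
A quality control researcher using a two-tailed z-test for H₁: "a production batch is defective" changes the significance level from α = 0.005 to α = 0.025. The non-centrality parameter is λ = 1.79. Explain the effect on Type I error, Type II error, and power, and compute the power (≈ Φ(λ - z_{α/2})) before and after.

Increasing α from 0.005 to 0.025:
• Type I error rate increases (α is the Type I rate by definition).
• Critical value moves from z_{α/2} = 2.807 to 2.241, so power = Φ(λ - z_{α/2}) goes from Φ(1.79 - 2.807) = 0.155 to Φ(1.79 - 2.241) = 0.326.
• Type II error rate β = 1 - power therefore decreases (0.845 → 0.674).
Appropriate when false negatives are costly — here, shipping a defective batch — faulty products reach customers.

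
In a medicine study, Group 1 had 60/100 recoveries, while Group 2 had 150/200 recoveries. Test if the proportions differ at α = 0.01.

p̂₁ = 0.6, p̂₂ = 0.75, pooled p̂ = 0.7. z = -2.673. Critical: ±2.576. Reject H₀.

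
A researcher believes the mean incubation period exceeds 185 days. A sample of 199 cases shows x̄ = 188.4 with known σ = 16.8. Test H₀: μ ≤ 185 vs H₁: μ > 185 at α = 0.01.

z = 2.855. Critical value: 2.33. Reject H₀.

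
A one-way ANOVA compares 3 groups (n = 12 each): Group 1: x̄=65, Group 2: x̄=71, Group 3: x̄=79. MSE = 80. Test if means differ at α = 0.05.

Grand mean = 71.67. SS_between = 1184.0, MS_between = 592.0. F = 7.4, F_crit ≈ 3.285. Reject H₀.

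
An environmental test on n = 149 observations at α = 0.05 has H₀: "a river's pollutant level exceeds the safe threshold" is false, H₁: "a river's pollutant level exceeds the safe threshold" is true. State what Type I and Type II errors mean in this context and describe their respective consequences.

Type I (false positive): concluding that a river's pollutant level exceeds the safe threshold when it is not — shutting down a compliant factory unnecessarily. Type II (false negative): failing to conclude that a river's pollutant level exceeds the safe threshold when it is — allowing unsafe pollution to continue. Which is costlier depends on domain priorities and is a judgement call rather than a statistical fact.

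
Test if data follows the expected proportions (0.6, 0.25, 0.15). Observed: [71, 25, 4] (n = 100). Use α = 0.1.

Expected: [60.0, 25.0, 15.0]. χ² = 10.083. df = 2, critical = 4.605. Reject H₀.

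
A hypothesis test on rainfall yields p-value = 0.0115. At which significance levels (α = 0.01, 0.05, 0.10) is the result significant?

p = 0.0115. Significant at: α = 0.05, 0.1.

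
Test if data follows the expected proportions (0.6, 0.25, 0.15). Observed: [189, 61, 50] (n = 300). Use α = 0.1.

Expected: [180.0, 75.0, 45.0]. χ² = 3.619. df = 2, critical = 4.605. Fail to reject H₀.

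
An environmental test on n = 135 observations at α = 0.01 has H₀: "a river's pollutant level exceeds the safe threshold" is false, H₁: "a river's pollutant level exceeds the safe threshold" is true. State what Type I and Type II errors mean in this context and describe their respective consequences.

Type I (false positive): concluding that a river's pollutant level exceeds the safe threshold when it is not — shutting down a compliant factory unnecessarily. Type II (false negative): failing to conclude that a river's pollutant level exceeds the safe threshold when it is — allowing unsafe pollution to continue. Which is costlier depends on domain priorities and is a judgement call rather than a statistical fact.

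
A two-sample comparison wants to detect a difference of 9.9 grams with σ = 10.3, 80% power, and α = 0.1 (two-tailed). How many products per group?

n per group = 2(z_α/2 + z_β)²σ²/d² = 2×(1.645 + 0.84)²×10.3²/9.9² = 13.4 → n = 14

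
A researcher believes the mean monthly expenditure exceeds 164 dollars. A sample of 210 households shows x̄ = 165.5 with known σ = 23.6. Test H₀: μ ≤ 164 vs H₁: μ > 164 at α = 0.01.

z = 0.921. Critical value: 2.33. Fail to reject H₀.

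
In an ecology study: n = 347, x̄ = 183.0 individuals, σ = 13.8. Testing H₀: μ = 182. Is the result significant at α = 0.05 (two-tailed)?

z = (183.0 - 182)/(13.8/√347) = 1.35. Since |z| ≤ 1.96, not significant at α = 0.05.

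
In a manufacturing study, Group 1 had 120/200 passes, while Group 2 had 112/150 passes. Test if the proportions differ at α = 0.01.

p̂₁ = 0.6, p̂₂ = 0.747, pooled p̂ = 0.663. z = -2.872. Critical: ±2.576. Reject H₀.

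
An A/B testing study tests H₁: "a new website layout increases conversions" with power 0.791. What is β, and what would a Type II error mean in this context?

β = 1 - power = 1 - 0.791 = 0.209. A Type II error is failing to reject H₀ when H₀ is false (false negative) — here, failing to conclude that a new website layout increases conversions when in fact it is true. Consequence: discarding a layout that would have improved conversions — lost revenue.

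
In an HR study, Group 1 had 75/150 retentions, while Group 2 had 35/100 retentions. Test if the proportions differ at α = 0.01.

p̂₁ = 0.5, p̂₂ = 0.35, pooled p̂ = 0.44. z = 2.341. Critical: ±2.576. Fail to reject H₀.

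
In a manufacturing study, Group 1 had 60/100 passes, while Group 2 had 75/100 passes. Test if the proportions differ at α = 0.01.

p̂₁ = 0.6, p̂₂ = 0.75, pooled p̂ = 0.675. z = -2.265. Critical: ±2.576. Fail to reject H₀.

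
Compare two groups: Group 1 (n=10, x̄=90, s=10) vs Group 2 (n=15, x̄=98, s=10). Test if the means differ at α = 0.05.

Pooled sp = 10.0. t = -1.96, df = 23. Critical t = ±2.069. Fail to reject H₀.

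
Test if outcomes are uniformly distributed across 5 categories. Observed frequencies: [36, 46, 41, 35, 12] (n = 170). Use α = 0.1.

Expected = 34 each. χ² = Σ(O-E)²/E = 20.059. df = 4, critical value = 7.779. Reject H₀.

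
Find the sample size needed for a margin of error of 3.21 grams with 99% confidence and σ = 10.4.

n = (z*σ/E)² = (2.576×10.4/3.21)² = 69.7 → n = 70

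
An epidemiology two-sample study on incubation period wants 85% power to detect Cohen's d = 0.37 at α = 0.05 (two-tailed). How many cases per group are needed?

z_{α/2} = 1.96, z_β = Φ⁻¹(0.85) = 1.036. For small effect (d = 0.37): n per group = 2(z_{α/2} + z_β)²/d² = 2(1.96 + 1.036)²/0.37² = 131.1 → 132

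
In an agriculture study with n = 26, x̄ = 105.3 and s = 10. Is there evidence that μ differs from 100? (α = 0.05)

t = (x̄ - μ₀)/(s/√n) = (105.3 - 100)/(10/√26) = 2.702. df = 25, critical t = ±2.06. Reject H₀.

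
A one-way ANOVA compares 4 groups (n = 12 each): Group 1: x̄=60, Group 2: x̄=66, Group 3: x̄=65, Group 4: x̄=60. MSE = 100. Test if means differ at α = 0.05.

Grand mean = 62.75. SS_between = 369.0, MS_between = 123.0. F = 1.23, F_crit ≈ 2.816. Fail to reject H₀.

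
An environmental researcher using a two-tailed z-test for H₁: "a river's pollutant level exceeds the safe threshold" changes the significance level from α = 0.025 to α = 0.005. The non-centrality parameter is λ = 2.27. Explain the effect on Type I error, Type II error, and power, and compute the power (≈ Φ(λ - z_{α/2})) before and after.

Decreasing α from 0.025 to 0.005:
• Type I error rate decreases (α is the Type I rate by definition).
• Critical value moves from z_{α/2} = 2.241 to 2.807, so power = Φ(λ - z_{α/2}) goes from Φ(2.27 - 2.241) = 0.512 to Φ(2.27 - 2.807) = 0.296.
• Type II error rate β = 1 - power therefore increases (0.488 → 0.704).
Appropriate when false positives are costly — here, shutting down a compliant factory unnecessarily.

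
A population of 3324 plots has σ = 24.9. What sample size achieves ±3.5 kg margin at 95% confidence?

Without FPC: n₀ = (1.96×24.9/3.5)² = 194.435. With FPC: n = n₀N/(n₀+N-1) = 183.7 → n = 184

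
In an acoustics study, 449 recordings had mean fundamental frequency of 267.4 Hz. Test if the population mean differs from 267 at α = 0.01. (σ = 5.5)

z = (x̄ - μ₀)/(σ/√n) = (267.4 - 267)/(5.5/√449) = 1.541. Critical value: ±2.576. Since |1.541| ≤ 2.576, Fail to reject H₀.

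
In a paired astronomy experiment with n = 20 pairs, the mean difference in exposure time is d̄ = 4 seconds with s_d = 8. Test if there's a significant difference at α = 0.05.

t = d̄/(s_d/√n) = 4/(8/√20) = 2.236. df = 19, critical t = ±2.093. Reject H₀.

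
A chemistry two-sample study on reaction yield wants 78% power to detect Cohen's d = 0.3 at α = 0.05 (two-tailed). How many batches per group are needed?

z_{α/2} = 1.96, z_β = Φ⁻¹(0.78) = 0.772. For small effect (d = 0.3): n per group = 2(z_{α/2} + z_β)²/d² = 2(1.96 + 0.772)²/0.3² = 165.9 → 166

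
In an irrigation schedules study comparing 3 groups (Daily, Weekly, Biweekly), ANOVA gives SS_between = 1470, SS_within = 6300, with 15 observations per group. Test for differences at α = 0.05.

df_between = 2, df_within = 42. F = MS_between/MS_within = 735.0/150.0 = 4.9. F_crit ≈ 3.22. Reject H₀. At least one mean differs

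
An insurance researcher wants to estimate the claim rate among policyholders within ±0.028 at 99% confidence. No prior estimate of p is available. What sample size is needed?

Conservative approach: use p = 0.5 (maximizes p(1-p) = 0.25). n = z²(0.25)/E² = 2.576²×0.25/0.028² = 2116.0 → n = 2116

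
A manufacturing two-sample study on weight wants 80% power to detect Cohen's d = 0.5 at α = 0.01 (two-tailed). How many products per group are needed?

z_{α/2} = 2.576, z_β = Φ⁻¹(0.8) = 0.842. For medium effect (d = 0.5): n per group = 2(z_{α/2} + z_β)²/d² = 2(2.576 + 0.842)²/0.5² = 93.5 → 94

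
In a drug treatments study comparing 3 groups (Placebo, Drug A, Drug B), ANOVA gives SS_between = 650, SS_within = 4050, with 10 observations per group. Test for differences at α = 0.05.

df_between = 2, df_within = 27. F = MS_between/MS_within = 325.0/150.0 = 2.167. F_crit ≈ 3.354. Fail to reject H₀.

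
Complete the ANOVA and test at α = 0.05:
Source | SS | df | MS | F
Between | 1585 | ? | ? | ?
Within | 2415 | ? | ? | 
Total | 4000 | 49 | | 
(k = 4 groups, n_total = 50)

df_between = 3, df_within = 46. MS_between = 528.33, MS_within = 52.5. F = 10.063, F_crit ≈ 2.807. Reject H₀.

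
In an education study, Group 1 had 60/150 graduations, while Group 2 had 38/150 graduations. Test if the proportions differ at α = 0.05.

p̂₁ = 0.4, p̂₂ = 0.253, pooled p̂ = 0.327. z = 2.708. Critical: ±1.96. Reject H₀.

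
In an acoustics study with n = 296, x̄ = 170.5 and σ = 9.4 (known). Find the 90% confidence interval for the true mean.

CI = x̄ ± z*(σ/√n) = 170.5 ± 1.645(9.4/√296) = 170.5 ± 0.9 = (169.6, 171.4)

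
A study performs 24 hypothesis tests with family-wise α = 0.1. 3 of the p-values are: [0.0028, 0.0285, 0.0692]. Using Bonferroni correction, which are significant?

Bonferroni α = 0.1/24 = 0.00417. Significant p-values: [0.0028]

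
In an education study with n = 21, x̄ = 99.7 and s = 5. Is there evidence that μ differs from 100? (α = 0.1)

t = (x̄ - μ₀)/(s/√n) = (99.7 - 100)/(5/√21) = -0.275. df = 20, critical t = ±1.725. Fail to reject H₀.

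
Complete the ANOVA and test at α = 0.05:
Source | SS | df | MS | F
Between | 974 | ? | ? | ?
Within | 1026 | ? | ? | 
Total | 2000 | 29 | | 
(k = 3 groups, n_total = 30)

df_between = 2, df_within = 27. MS_between = 487.0, MS_within = 38.0. F = 12.816, F_crit ≈ 3.354. Reject H₀.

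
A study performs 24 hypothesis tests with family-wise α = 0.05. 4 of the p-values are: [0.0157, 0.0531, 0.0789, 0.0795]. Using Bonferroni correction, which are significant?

Bonferroni α = 0.05/24 = 0.00208. None of the given p-values are significant.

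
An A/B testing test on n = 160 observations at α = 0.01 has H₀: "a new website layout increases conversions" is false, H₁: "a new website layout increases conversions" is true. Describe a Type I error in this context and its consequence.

Type I error: rejecting H₀ when it is true — concluding that a new website layout increases conversions when in fact it is not. Consequence: rolling out a layout that doesn't actually help — wasted engineering effort.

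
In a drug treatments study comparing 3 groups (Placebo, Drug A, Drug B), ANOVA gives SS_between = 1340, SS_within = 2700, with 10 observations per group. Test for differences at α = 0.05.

df_between = 2, df_within = 27. F = MS_between/MS_within = 670.0/100.0 = 6.7. F_crit ≈ 3.354. Reject H₀. At least one mean differs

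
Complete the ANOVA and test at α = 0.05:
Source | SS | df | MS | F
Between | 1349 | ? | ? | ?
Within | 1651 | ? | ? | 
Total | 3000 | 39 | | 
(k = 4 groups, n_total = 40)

df_between = 3, df_within = 36. MS_between = 449.67, MS_within = 45.86. F = 9.805, F_crit ≈ 2.866. Reject H₀.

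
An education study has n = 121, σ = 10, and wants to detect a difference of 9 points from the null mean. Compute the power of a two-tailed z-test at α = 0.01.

SE = σ/√n = 10/√121 = 0.909. Non-centrality λ = d/SE = 9/0.909 = 9.9. Power ≈ Φ(λ - z_{α/2}) = Φ(9.9 - 2.576) = Φ(7.324) = 1.0.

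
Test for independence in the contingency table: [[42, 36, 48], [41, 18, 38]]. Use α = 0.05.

χ² = 3.462. df = 2, critical = 5.991. Fail to reject H₀. No evidence of dependence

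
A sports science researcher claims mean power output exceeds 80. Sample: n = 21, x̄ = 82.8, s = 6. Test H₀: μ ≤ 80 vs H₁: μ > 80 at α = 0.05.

t = (82.8 - 80)/(6/√21) = 2.139, df = 20. Critical t = 1.725. Reject H₀.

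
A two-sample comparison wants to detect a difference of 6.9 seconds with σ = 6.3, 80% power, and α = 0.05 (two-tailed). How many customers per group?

n per group = 2(z_α/2 + z_β)²σ²/d² = 2×(1.96 + 0.84)²×6.3²/6.9² = 13.1 → n = 14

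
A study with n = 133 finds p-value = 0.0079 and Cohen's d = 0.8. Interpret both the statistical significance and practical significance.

Statistically significant (p = 0.0079 < 0.05). Cohen's d = 0.8 indicates a large effect size. Both statistical and practical significance should be considered.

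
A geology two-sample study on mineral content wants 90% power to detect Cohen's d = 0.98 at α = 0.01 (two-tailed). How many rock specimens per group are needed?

z_{α/2} = 2.576, z_β = Φ⁻¹(0.9) = 1.282. For large effect (d = 0.98): n per group = 2(z_{α/2} + z_β)²/d² = 2(2.576 + 1.282)²/0.98² = 31.0 → 31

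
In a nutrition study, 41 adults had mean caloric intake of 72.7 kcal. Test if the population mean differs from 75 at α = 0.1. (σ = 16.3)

z = (x̄ - μ₀)/(σ/√n) = (72.7 - 75)/(16.3/√41) = -0.904. Critical value: ±1.645. Since |-0.904| ≤ 1.645, Fail to reject H₀.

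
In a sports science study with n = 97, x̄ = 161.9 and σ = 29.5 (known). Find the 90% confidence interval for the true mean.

CI = x̄ ± z*(σ/√n) = 161.9 ± 1.645(29.5/√97) = 161.9 ± 4.93 = (156.97, 166.83)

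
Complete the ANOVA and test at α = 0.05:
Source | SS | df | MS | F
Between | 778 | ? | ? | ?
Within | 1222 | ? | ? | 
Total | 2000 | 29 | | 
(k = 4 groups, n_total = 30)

df_between = 3, df_within = 26. MS_between = 259.33, MS_within = 47.0. F = 5.518, F_crit ≈ 2.975. Reject H₀.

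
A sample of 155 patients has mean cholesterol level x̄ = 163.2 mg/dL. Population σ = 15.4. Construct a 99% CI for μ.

CI = x̄ ± z*(σ/√n) = 163.2 ± 2.576(15.4/√155) = 163.2 ± 3.19 = (160.01, 166.39)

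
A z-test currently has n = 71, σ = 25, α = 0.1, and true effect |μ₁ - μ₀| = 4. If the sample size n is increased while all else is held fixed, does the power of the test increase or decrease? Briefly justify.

Power increases: a larger n shrinks the standard error σ/√n, moving the sampling distribution under H₁ further from the critical value.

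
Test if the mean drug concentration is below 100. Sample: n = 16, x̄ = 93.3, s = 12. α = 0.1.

t = (93.3 - 100)/(12/√16) = -2.233, df = 15. Critical t = -1.341. Reject H₀.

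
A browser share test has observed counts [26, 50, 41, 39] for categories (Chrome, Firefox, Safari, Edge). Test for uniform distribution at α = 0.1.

Expected = 39 each. χ² = Σ(O-E)²/E = 7.538. df = 3, critical value = 6.251. Reject H₀.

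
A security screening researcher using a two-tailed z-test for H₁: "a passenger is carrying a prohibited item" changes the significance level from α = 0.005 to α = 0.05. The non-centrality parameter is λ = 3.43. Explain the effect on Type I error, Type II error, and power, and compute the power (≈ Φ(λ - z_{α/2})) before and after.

Increasing α from 0.005 to 0.05:
• Type I error rate increases (α is the Type I rate by definition).
• Critical value moves from z_{α/2} = 2.807 to 1.96, so power = Φ(λ - z_{α/2}) goes from Φ(3.43 - 2.807) = 0.733 to Φ(3.43 - 1.96) = 0.929.
• Type II error rate β = 1 - power therefore decreases (0.267 → 0.071).
Appropriate when false negatives are costly — here, letting a prohibited item through — security breach.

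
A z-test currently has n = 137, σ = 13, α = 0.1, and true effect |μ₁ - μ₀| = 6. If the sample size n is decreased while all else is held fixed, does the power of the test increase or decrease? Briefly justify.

Power decreases: a smaller n inflates the standard error σ/√n, pulling the sampling distribution under H₁ back toward the critical value.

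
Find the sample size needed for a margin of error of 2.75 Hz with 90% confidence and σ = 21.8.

n = (z*σ/E)² = (1.645×21.8/2.75)² = 170.1 → n = 171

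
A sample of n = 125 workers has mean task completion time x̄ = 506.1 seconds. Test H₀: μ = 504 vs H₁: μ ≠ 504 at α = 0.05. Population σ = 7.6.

z = (x̄ - μ₀)/(σ/√n) = (506.1 - 504)/(7.6/√125) = 3.089. Critical value: ±1.96. Since |3.089| > 1.96, Reject H₀.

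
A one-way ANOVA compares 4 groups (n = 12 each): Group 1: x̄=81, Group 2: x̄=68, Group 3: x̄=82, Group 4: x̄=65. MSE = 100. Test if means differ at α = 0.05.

Grand mean = 74.0. SS_between = 2760.0, MS_between = 920.0. F = 9.2, F_crit ≈ 2.816. Reject H₀.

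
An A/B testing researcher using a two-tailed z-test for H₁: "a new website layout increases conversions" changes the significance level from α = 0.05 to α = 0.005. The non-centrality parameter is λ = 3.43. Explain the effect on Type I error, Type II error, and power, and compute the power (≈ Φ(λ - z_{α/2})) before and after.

Decreasing α from 0.05 to 0.005:
• Type I error rate decreases (α is the Type I rate by definition).
• Critical value moves from z_{α/2} = 1.96 to 2.807, so power = Φ(λ - z_{α/2}) goes from Φ(3.43 - 1.96) = 0.929 to Φ(3.43 - 2.807) = 0.733.
• Type II error rate β = 1 - power therefore increases (0.071 → 0.267).
Appropriate when false positives are costly — here, rolling out a layout that doesn't actually help — wasted engineering effort.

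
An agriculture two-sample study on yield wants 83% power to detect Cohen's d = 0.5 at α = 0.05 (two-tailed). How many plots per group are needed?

z_{α/2} = 1.96, z_β = Φ⁻¹(0.83) = 0.954. For medium effect (d = 0.5): n per group = 2(z_{α/2} + z_β)²/d² = 2(1.96 + 0.954)²/0.5² = 67.9 → 68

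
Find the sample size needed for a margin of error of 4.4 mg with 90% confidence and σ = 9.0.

n = (z*σ/E)² = (1.645×9.0/4.4)² = 11.3 → n = 12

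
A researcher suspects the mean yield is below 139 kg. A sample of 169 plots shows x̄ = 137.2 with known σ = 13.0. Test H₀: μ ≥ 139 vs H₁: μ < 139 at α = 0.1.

z = -1.8. Critical value: -1.28. Reject H₀.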